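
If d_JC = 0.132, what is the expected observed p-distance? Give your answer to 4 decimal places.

0.1210

p = (3/4)(1 − e^(−4d/3)) = 0.75 × (1 − e^(-0.176)) = 0.75 × (1 − 0.838618) = 0.121037.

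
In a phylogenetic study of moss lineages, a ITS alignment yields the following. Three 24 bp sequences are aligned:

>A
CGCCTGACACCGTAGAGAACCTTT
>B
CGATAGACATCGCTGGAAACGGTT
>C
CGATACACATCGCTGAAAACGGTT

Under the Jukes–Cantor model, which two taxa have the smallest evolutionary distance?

A–B: 10/24 differ, p = 0.417, d = 0.608.
A–C: 10/24 differ, p = 0.417, d = 0.608.
B–C: 2/24 differ, p = 0.083, d = 0.088.
The smallest distance is between B and C.

B and C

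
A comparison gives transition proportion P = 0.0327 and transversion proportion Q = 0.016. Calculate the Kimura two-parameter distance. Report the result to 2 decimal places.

Under the Kimura two-parameter model, d = −½ ln(1 − 2P − Q) − ¼ ln(1 − 2Q).
1 − 2P − Q = 0.9186, giving −½ ln(0.9186) = 0.042452.
1 − 2Q = 0.968, giving −¼ ln(0.968) = 0.008131.
d = 0.042452 + 0.008131 = 0.050583.

0.05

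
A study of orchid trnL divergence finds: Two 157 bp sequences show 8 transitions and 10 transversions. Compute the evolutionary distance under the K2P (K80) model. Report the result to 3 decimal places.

P = 8/157 ≈ 0.050955 and Q = 10/157 ≈ 0.063694.
Under the Kimura two-parameter model, d = −½ ln(1 − 2P − Q) − ¼ ln(1 − 2Q).
1 − 2P − Q = 0.834396, giving −½ ln(0.834396) = 0.090524.
1 − 2Q = 0.872612, giving −¼ ln(0.872612) = 0.034066.
d = 0.090524 + 0.034066 = 0.124590.

0.125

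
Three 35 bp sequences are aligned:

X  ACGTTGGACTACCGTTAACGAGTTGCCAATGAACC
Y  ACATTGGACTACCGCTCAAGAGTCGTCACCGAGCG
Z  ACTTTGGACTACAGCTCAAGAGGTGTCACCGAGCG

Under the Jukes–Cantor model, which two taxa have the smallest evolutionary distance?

Y and Z

X–Y: 10/35 differ, p = 0.286, d = 0.360.
X–Z: 11/35 differ, p = 0.314, d = 0.407.
Y–Z: 4/35 differ, p = 0.114, d = 0.124.
The smallest distance is between Y and Z.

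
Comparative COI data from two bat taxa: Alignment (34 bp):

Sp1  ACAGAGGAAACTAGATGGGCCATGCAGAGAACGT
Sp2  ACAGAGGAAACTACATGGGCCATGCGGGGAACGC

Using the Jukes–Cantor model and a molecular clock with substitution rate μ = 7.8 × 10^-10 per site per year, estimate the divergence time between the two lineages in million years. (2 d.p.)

82.03

The sequences differ at 4 of 34 sites (14, 26, 28, 34), so p = 4/34 ≈ 0.117647.
d = −(3/4) ln(1 − 4p/3) = −0.75 ln(1 − 0.156863) = −0.75 ln(0.843137)
  = −0.75 × (-0.170626) = 0.127970 substitutions/site.
Under a molecular clock d = 2μt, so t = d/(2μ) = 0.127970 / (2 × 7.8 × 10^-10) = 82.03 million years.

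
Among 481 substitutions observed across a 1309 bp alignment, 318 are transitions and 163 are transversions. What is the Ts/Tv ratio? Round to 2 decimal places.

1.95

R = 318/163 = 1.950920… ≈ 1.95 (to 2 d.p.).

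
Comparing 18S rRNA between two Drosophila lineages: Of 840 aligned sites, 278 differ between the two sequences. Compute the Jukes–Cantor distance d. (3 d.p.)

p = 278/840 ≈ 0.330952.
d = −(3/4) ln(1 − 4p/3) = −0.75 ln(1 − 0.441269) = −0.75 ln(0.558731)
  = −0.75 × (-0.582087) = 0.436565 substitutions/site.

0.437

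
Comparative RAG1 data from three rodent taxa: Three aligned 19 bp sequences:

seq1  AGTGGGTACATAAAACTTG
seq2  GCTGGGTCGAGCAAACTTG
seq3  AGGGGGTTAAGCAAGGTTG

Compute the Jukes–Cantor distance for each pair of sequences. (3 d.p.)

seq1–seq2: 6/19 sites differ → p ≈ 0.315789, d = −0.75 ln(1 − 0.421052) = 0.409907 ≈ 0.410.
seq1–seq3: 7/19 sites differ → p ≈ 0.368421, d = −0.75 ln(1 − 0.491228) = 0.506816 ≈ 0.507.
seq2–seq3: 7/19 sites differ → p ≈ 0.368421, d = −0.75 ln(1 − 0.491228) = 0.506816 ≈ 0.507.

d(seq1,seq2) = 0.410, d(seq1,seq3) = 0.507, d(seq2,seq3) = 0.507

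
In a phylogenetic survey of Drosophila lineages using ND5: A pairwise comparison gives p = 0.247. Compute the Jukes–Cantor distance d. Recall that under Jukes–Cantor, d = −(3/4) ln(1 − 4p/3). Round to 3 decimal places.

0.300

d = −(3/4) ln(1 − 4p/3) = −0.75 ln(1 − 0.329333) = −0.75 ln(0.670667)
  = −0.75 × (-0.399483) = 0.299612 substitutions/site.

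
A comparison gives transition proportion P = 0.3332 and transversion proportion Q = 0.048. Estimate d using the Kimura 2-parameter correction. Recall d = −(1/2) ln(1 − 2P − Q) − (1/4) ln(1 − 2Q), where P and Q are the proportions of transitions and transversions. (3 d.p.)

0.652

Under the Kimura two-parameter model, d = −½ ln(1 − 2P − Q) − ¼ ln(1 − 2Q).
1 − 2P − Q = 0.2856, giving −½ ln(0.2856) = 0.626582.
1 − 2Q = 0.904, giving −¼ ln(0.904) = 0.025231.
d = 0.626582 + 0.025231 = 0.651813.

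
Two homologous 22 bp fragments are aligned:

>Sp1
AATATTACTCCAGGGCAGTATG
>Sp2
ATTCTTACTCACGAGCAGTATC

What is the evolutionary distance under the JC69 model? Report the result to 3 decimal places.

The sequences differ at 6 of 22 sites (2, 4, 11, 12, 14, 22), so p = 6/22 ≈ 0.272727.
d = −(3/4) ln(1 − 4p/3) = −0.75 ln(1 − 0.363636) = −0.75 ln(0.636364)
  = −0.75 × (-0.451985) = 0.338989 substitutions/site.

0.339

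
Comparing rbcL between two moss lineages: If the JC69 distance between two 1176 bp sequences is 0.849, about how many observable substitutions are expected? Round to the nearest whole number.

598

Invert JC69: p = (3/4)(1 − e^(−4d/3)) = 0.75 × (1 − e^(-1.132)) = 0.75 × (1 − 0.322388) = 0.508209.
Expected differing sites = pL ≈ 0.508209 × 1176 = 597.653784 ≈ 598.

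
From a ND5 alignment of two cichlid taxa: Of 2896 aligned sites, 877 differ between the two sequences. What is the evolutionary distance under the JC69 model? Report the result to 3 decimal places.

p = 877/2896 ≈ 0.302831.
d = −(3/4) ln(1 − 4p/3) = −0.75 ln(1 − 0.403775) = −0.75 ln(0.596225)
  = −0.75 × (-0.517137) = 0.387853 substitutions/site.

0.388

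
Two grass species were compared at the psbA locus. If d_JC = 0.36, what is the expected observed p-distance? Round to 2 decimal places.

0.29

p = (3/4)(1 − e^(−4d/3)) = 0.75 × (1 − e^(-0.48)) = 0.75 × (1 − 0.618783) = 0.285913.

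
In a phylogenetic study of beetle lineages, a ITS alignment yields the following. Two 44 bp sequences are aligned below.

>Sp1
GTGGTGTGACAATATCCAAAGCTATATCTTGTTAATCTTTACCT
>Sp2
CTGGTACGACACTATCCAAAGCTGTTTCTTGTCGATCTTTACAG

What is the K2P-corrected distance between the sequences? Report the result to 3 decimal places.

Of 44 sites, 5 differences are transitions and 5 are transversions, so P = 5/44 ≈ 0.113636 and Q = 5/44 ≈ 0.113636.
Under the Kimura two-parameter model, d = −½ ln(1 − 2P − Q) − ¼ ln(1 − 2Q).
1 − 2P − Q = 0.659092, giving −½ ln(0.659092) = 0.208446.
1 − 2Q = 0.772728, giving −¼ ln(0.772728) = 0.064457.
d = 0.208446 + 0.064457 = 0.272903.

0.273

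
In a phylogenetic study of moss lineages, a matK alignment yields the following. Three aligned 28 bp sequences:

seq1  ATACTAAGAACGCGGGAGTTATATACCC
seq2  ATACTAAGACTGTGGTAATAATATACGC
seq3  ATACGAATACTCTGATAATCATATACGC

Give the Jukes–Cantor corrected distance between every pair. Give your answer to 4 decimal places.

seq1–seq2: 7/28 sites differ → p = 0.25, d = −0.75 ln(1 − 0.333333) = 0.304098 ≈ 0.3041.
seq1–seq3: 11/28 sites differ → p ≈ 0.392857, d = −0.75 ln(1 − 0.523809) = 0.556452 ≈ 0.5565.
seq2–seq3: 5/28 sites differ → p ≈ 0.178571, d = −0.75 ln(1 − 0.238095) = 0.203950 ≈ 0.2040.

d(seq1,seq2) = 0.3041, d(seq1,seq3) = 0.5565, d(seq2,seq3) = 0.2040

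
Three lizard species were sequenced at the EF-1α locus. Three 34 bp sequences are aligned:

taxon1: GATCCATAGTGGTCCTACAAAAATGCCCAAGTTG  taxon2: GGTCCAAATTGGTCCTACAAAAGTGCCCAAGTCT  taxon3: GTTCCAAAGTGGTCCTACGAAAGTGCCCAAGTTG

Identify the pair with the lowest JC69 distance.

taxon1 and taxon3

taxon1–taxon2: 6/34 differ, p = 0.176, d = 0.201.
taxon1–taxon3: 4/34 differ, p = 0.118, d = 0.128.
taxon2–taxon3: 5/34 differ, p = 0.147, d = 0.164.
The smallest distance is between taxon1 and taxon3.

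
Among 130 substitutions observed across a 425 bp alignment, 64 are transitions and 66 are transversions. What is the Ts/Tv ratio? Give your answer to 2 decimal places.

0.97

R = 64/66 = 0.969696… ≈ 0.97 (to 2 d.p.).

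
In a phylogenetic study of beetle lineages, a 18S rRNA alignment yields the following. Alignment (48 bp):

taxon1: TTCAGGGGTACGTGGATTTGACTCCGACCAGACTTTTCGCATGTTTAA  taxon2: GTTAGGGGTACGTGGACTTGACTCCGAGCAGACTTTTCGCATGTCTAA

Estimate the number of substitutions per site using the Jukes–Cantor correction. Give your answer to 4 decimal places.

0.1121

The sequences differ at 5 of 48 sites (1, 3, 17, 28, 45), so p = 5/48 ≈ 0.104167.
d = −(3/4) ln(1 − 4p/3) = −0.75 ln(1 − 0.138889) = −0.75 ln(0.861111)
  = −0.75 × (-0.149532) = 0.112149 substitutions/site.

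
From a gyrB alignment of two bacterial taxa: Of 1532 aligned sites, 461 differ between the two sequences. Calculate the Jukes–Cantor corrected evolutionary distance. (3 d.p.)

p = 461/1532 ≈ 0.300914.
d = −(3/4) ln(1 − 4p/3) = −0.75 ln(1 − 0.401219) = −0.75 ln(0.598781)
  = −0.75 × (-0.512859) = 0.384644 substitutions/site.

0.385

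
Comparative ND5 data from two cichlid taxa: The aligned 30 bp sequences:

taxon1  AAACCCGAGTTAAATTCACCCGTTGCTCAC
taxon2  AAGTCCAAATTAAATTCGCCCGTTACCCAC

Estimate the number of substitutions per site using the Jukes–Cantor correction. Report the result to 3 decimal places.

0.280

The sequences differ at 7 of 30 sites (3, 4, 7, 9, 18, 25, 27), so p = 7/30 ≈ 0.233333.
d = −(3/4) ln(1 − 4p/3) = −0.75 ln(1 − 0.311111) = −0.75 ln(0.688889)
  = −0.75 × (-0.372675) = 0.279506 substitutions/site.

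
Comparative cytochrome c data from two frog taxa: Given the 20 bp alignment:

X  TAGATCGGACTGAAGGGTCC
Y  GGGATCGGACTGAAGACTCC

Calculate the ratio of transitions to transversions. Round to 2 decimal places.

1.00

Transitions are A↔G and C↔T; transversions are all other mismatches.
Transitions: 2. Transversions: 2.
R = 2/2 = 1.00.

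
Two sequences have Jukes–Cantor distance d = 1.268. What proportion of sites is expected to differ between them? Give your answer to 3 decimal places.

0.612

p = (3/4)(1 − e^(−4d/3)) = 0.75 × (1 − e^(-1.690667)) = 0.75 × (1 − 0.184396) = 0.611703.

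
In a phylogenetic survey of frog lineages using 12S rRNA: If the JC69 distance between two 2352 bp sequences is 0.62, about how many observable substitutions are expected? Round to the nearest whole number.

992

Invert JC69: p = (3/4)(1 − e^(−4d/3)) = 0.75 × (1 − e^(-0.826667)) = 0.75 × (1 − 0.437505) = 0.421871.
Expected differing sites = pL ≈ 0.421871 × 2352 = 992.240592 ≈ 992.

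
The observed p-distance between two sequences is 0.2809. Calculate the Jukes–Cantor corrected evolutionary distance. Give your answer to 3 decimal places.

0.352

d = −(3/4) ln(1 − 4p/3) = −0.75 ln(1 − 0.374533) = −0.75 ln(0.625467)
  = −0.75 × (-0.469257) = 0.351943 substitutions/site.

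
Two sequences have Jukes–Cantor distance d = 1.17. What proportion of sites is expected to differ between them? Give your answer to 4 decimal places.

p = (3/4)(1 − e^(−4d/3)) = 0.75 × (1 − e^(-1.56)) = 0.75 × (1 − 0.210136) = 0.592398.

0.5924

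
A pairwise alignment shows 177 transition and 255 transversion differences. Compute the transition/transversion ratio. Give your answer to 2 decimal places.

0.69

R = 177/255 = 0.694117… ≈ 0.69 (to 2 d.p.).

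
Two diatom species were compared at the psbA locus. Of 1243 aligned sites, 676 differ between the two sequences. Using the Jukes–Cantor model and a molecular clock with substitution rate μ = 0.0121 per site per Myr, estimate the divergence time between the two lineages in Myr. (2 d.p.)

40.02

p = 676/1243 ≈ 0.543846.
d = −(3/4) ln(1 − 4p/3) = −0.75 ln(1 − 0.725128) = −0.75 ln(0.274872)
  = −0.75 × (-1.291450) = 0.968588 substitutions/site.
Under a molecular clock d = 2μt, so t = d/(2μ) = 0.968588 / (2 × 0.0121) = 40.02 Myr.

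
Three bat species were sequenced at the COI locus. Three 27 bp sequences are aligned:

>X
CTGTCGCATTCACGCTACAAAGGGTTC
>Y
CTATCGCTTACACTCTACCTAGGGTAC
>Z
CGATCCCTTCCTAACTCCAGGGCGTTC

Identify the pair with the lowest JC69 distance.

X–Y: 7/27 differ, p = 0.259, d = 0.318.
X–Z: 12/27 differ, p = 0.444, d = 0.673.
Y–Z: 12/27 differ, p = 0.444, d = 0.673.
The smallest distance is between X and Y.

X and Y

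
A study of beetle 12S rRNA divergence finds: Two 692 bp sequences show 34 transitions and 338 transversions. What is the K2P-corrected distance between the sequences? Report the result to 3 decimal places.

P = 34/692 ≈ 0.049133 and Q = 338/692 ≈ 0.488439.
Under the Kimura two-parameter model, d = −½ ln(1 − 2P − Q) − ¼ ln(1 − 2Q).
1 − 2P − Q = 0.413295, giving −½ ln(0.413295) = 0.441797.
1 − 2Q = 0.023122, giving −¼ ln(0.023122) = 0.941743.
d = 0.441797 + 0.941743 = 1.383540.

1.384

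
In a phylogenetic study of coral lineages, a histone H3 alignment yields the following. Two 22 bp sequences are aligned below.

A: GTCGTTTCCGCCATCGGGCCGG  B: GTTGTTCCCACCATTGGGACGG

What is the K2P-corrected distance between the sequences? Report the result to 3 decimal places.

0.287

Of 22 sites, 4 differences are transitions and 1 are transversions, so P = 4/22 ≈ 0.181818 and Q = 1/22 ≈ 0.045455.
Under the Kimura two-parameter model, d = −½ ln(1 − 2P − Q) − ¼ ln(1 − 2Q).
1 − 2P − Q = 0.590909, giving −½ ln(0.590909) = 0.263047.
1 − 2Q = 0.90909, giving −¼ ln(0.90909) = 0.023828.
d = 0.263047 + 0.023828 = 0.286875.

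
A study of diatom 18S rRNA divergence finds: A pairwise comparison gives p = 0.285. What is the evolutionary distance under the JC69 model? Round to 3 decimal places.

d = −(3/4) ln(1 − 4p/3) = −0.75 ln(1 − 0.38) = −0.75 ln(0.62)
  = −0.75 × (-0.478036) = 0.358527 substitutions/site.

0.359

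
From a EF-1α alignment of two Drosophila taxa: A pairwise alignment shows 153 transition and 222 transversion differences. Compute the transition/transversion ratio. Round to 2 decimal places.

0.69

R = 153/222 = 0.689189… ≈ 0.69 (to 2 d.p.).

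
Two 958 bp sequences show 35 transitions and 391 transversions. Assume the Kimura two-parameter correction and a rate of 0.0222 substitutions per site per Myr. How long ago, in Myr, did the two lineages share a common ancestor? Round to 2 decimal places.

P = 35/958 ≈ 0.036534 and Q = 391/958 ≈ 0.408142.
Under the Kimura two-parameter model, d = −½ ln(1 − 2P − Q) − ¼ ln(1 − 2Q).
1 − 2P − Q = 0.51879, giving −½ ln(0.51879) = 0.328128.
1 − 2Q = 0.183716, giving −¼ ln(0.183716) = 0.423591.
d = 0.328128 + 0.423591 = 0.751719.
Under a molecular clock d = 2μt, so t = d/(2μ) = 0.751719 / (2 × 0.0222) = 16.93 Myr.

16.93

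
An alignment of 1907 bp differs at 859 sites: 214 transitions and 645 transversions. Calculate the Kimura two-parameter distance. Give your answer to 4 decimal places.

0.6956

P = 214/1907 ≈ 0.112218 and Q = 645/1907 ≈ 0.338228.
Under the Kimura two-parameter model, d = −½ ln(1 − 2P − Q) − ¼ ln(1 − 2Q).
1 − 2P − Q = 0.437336, giving −½ ln(0.437336) = 0.413527.
1 − 2Q = 0.323544, giving −¼ ln(0.323544) = 0.282105.
d = 0.413527 + 0.282105 = 0.695632.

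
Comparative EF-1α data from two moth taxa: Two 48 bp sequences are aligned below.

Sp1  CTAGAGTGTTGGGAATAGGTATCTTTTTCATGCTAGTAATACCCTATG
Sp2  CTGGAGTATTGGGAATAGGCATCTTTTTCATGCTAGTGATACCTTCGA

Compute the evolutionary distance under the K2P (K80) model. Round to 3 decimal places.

0.194

Of 48 sites, 6 differences are transitions and 2 are transversions, so P = 6/48 = 0.125 and Q = 2/48 ≈ 0.041667.
Under the Kimura two-parameter model, d = −½ ln(1 − 2P − Q) − ¼ ln(1 − 2Q).
1 − 2P − Q = 0.708333, giving −½ ln(0.708333) = 0.172420.
1 − 2Q = 0.916666, giving −¼ ln(0.916666) = 0.021753.
d = 0.172420 + 0.021753 = 0.194173.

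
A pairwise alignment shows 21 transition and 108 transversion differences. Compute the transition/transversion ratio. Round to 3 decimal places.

R = 21/108 = 0.194444… ≈ 0.194 (to 3 d.p.).

0.194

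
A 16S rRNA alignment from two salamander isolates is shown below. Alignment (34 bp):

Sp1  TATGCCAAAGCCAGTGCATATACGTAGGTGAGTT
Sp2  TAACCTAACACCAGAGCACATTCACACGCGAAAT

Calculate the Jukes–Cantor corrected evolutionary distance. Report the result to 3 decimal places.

0.597

The sequences differ at 14 of 34 sites, so p = 14/34 ≈ 0.411765.
d = −(3/4) ln(1 − 4p/3) = −0.75 ln(1 − 0.54902) = −0.75 ln(0.45098)
  = −0.75 × (-0.796332) = 0.597249 substitutions/site.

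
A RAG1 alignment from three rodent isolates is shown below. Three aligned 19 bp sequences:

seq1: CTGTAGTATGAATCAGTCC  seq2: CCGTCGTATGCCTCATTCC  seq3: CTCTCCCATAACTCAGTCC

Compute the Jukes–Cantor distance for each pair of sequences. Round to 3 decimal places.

d(seq1,seq2) = 0.324, d(seq1,seq3) = 0.410, d(seq2,seq3) = 0.507

seq1–seq2: 5/19 sites differ → p ≈ 0.263158, d = −0.75 ln(1 − 0.350877) = 0.324100 ≈ 0.324.
seq1–seq3: 6/19 sites differ → p ≈ 0.315789, d = −0.75 ln(1 − 0.421052) = 0.409907 ≈ 0.410.
seq2–seq3: 7/19 sites differ → p ≈ 0.368421, d = −0.75 ln(1 − 0.491228) = 0.506816 ≈ 0.507.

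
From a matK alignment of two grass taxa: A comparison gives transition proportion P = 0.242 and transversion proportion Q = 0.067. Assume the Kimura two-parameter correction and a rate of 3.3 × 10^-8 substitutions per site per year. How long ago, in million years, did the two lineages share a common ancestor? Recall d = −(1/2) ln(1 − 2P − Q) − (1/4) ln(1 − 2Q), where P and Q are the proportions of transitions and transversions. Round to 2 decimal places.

Under the Kimura two-parameter model, d = −½ ln(1 − 2P − Q) − ¼ ln(1 − 2Q).
1 − 2P − Q = 0.449, giving −½ ln(0.449) = 0.400366.
1 − 2Q = 0.866, giving −¼ ln(0.866) = 0.035968.
d = 0.400366 + 0.035968 = 0.436334.
Under a molecular clock d = 2μt, so t = d/(2μ) = 0.436334 / (2 × 3.3 × 10^-8) = 6.61 million years.

6.61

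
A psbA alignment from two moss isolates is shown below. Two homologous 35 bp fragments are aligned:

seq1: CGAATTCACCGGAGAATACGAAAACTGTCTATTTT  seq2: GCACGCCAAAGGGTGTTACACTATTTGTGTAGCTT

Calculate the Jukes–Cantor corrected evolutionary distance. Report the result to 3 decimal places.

0.965

The sequences differ at 19 of 35 sites, so p = 19/35 ≈ 0.542857.
d = −(3/4) ln(1 − 4p/3) = −0.75 ln(1 − 0.723809) = −0.75 ln(0.276191)
  = −0.75 × (-1.286663) = 0.964997 substitutions/site.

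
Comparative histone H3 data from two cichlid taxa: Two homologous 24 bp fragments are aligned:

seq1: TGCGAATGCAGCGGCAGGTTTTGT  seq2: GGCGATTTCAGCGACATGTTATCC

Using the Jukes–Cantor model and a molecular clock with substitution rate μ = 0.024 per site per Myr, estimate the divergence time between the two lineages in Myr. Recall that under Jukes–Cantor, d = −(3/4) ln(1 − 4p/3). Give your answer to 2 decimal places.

9.18

The sequences differ at 8 of 24 sites (1, 6, 8, 14, 17, 21, 23, 24), so p = 8/24 ≈ 0.333333.
d = −(3/4) ln(1 − 4p/3) = −0.75 ln(1 − 0.444444) = −0.75 ln(0.555556)
  = −0.75 × (-0.587786) = 0.440840 substitutions/site.
Under a molecular clock d = 2μt, so t = d/(2μ) = 0.440840 / (2 × 0.024) = 9.18 Myr.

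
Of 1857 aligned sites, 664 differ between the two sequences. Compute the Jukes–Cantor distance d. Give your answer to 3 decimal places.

p = 664/1857 ≈ 0.357566.
d = −(3/4) ln(1 − 4p/3) = −0.75 ln(1 − 0.476755) = −0.75 ln(0.523245)
  = −0.75 × (-0.647705) = 0.485779 substitutions/site.

0.486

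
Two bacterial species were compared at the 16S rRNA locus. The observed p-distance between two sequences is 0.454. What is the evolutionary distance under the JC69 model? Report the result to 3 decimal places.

0.697

d = −(3/4) ln(1 − 4p/3) = −0.75 ln(1 − 0.605333) = −0.75 ln(0.394667)
  = −0.75 × (-0.929713) = 0.697285 substitutions/site.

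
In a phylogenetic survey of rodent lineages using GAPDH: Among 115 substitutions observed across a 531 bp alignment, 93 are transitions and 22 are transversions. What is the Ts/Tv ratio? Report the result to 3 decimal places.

4.227

R = 93/22 = 4.227272… ≈ 4.227 (to 3 d.p.).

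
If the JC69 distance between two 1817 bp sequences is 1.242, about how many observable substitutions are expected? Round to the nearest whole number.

Invert JC69: p = (3/4)(1 − e^(−4d/3)) = 0.75 × (1 − e^(-1.656)) = 0.75 × (1 − 0.190901) = 0.606824.
Expected differing sites = pL ≈ 0.606824 × 1817 = 1102.599208 ≈ 1103.

1103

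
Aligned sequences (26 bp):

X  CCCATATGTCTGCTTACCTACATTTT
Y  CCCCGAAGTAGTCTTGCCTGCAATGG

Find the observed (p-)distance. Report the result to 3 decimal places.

The sequences differ at 11 of 26 positions.
p = 11/26 = 0.423076… ≈ 0.423 (to 3 d.p.).

0.423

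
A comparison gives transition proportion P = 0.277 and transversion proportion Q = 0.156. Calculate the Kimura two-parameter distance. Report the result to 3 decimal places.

Under the Kimura two-parameter model, d = −½ ln(1 − 2P − Q) − ¼ ln(1 − 2Q).
1 − 2P − Q = 0.29, giving −½ ln(0.29) = 0.618937.
1 − 2Q = 0.688, giving −¼ ln(0.688) = 0.093492.
d = 0.618937 + 0.093492 = 0.712429.

0.712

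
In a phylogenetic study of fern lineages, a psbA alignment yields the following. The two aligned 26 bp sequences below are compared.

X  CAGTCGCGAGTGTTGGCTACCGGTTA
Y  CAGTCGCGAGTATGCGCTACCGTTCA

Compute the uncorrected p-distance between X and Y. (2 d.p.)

0.19

The sequences differ at 5 of 26 positions (sites 12, 14, 15, 23, 25).
p = 5/26 = 0.192307… ≈ 0.19 (to 2 d.p.).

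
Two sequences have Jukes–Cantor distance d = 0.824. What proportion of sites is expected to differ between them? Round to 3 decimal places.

p = (3/4)(1 − e^(−4d/3)) = 0.75 × (1 − e^(-1.098667)) = 0.75 × (1 − 0.333315) = 0.500014.

0.500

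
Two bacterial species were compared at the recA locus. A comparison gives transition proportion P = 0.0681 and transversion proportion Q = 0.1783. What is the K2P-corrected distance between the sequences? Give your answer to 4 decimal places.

0.2991

Under the Kimura two-parameter model, d = −½ ln(1 − 2P − Q) − ¼ ln(1 − 2Q).
1 − 2P − Q = 0.6855, giving −½ ln(0.6855) = 0.188803.
1 − 2Q = 0.6434, giving −¼ ln(0.6434) = 0.110247.
d = 0.188803 + 0.110247 = 0.299050.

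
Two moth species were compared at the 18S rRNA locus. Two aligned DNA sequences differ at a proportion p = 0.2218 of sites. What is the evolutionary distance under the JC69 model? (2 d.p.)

0.26

d = −(3/4) ln(1 − 4p/3) = −0.75 ln(1 − 0.295733) = −0.75 ln(0.704267)
  = −0.75 × (-0.350598) = 0.262949 substitutions/site.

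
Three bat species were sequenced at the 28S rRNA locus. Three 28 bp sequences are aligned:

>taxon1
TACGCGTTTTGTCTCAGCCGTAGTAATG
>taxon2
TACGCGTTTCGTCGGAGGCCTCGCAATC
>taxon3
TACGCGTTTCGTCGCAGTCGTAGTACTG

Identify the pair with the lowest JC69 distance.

taxon1 and taxon3

taxon1–taxon2: 8/28 differ, p = 0.286, d = 0.360.
taxon1–taxon3: 4/28 differ, p = 0.143, d = 0.158.
taxon2–taxon3: 7/28 differ, p = 0.250, d = 0.304.
The smallest distance is between taxon1 and taxon3.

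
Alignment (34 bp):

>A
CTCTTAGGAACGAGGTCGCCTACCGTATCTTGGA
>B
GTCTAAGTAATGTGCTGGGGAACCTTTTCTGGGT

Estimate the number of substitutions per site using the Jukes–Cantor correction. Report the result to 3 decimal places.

The sequences differ at 14 of 34 sites, so p = 14/34 ≈ 0.411765.
d = −(3/4) ln(1 − 4p/3) = −0.75 ln(1 − 0.54902) = −0.75 ln(0.45098)
  = −0.75 × (-0.796332) = 0.597249 substitutions/site.

0.597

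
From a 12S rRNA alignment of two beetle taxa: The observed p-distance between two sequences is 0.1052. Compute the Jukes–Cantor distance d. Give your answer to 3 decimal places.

0.113

d = −(3/4) ln(1 − 4p/3) = −0.75 ln(1 − 0.140267) = −0.75 ln(0.859733)
  = −0.75 × (-0.151133) = 0.113350 substitutions/site.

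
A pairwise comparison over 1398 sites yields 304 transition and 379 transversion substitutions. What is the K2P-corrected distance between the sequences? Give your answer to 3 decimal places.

0.807

P = 304/1398 ≈ 0.217454 and Q = 379/1398 ≈ 0.271102.
Under the Kimura two-parameter model, d = −½ ln(1 − 2P − Q) − ¼ ln(1 − 2Q).
1 − 2P − Q = 0.29399, giving −½ ln(0.29399) = 0.612105.
1 − 2Q = 0.457796, giving −¼ ln(0.457796) = 0.195333.
d = 0.612105 + 0.195333 = 0.807438.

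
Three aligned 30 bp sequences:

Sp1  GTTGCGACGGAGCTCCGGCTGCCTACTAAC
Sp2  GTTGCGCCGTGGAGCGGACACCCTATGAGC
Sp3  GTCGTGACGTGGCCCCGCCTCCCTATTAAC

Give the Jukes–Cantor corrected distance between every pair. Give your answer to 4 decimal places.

Sp1–Sp2: 12/30 sites differ → p = 0.4, d = −0.75 ln(1 − 0.533333) = 0.571605 ≈ 0.5716.
Sp1–Sp3: 8/30 sites differ → p ≈ 0.266667, d = −0.75 ln(1 − 0.355556) = 0.329526 ≈ 0.3295.
Sp2–Sp3: 10/30 sites differ → p ≈ 0.333333, d = −0.75 ln(1 − 0.444444) = 0.440839 ≈ 0.4408.

d(Sp1,Sp2) = 0.5716, d(Sp1,Sp3) = 0.3295, d(Sp2,Sp3) = 0.4408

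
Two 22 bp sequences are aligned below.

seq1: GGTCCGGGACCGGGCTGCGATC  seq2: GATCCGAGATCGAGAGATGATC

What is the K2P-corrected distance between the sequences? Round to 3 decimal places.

Of 22 sites, 6 differences are transitions and 2 are transversions, so P = 6/22 ≈ 0.272727 and Q = 2/22 ≈ 0.090909.
Under the Kimura two-parameter model, d = −½ ln(1 − 2P − Q) − ¼ ln(1 − 2Q).
1 − 2P − Q = 0.363637, giving −½ ln(0.363637) = 0.505800.
1 − 2Q = 0.818182, giving −¼ ln(0.818182) = 0.050168.
d = 0.505800 + 0.050168 = 0.555968.

0.556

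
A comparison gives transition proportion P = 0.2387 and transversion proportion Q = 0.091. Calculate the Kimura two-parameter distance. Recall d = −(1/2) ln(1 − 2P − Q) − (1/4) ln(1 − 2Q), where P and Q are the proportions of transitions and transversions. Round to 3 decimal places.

0.470

Under the Kimura two-parameter model, d = −½ ln(1 − 2P − Q) − ¼ ln(1 − 2Q).
1 − 2P − Q = 0.4316, giving −½ ln(0.4316) = 0.420128.
1 − 2Q = 0.818, giving −¼ ln(0.818) = 0.050223.
d = 0.420128 + 0.050223 = 0.470351.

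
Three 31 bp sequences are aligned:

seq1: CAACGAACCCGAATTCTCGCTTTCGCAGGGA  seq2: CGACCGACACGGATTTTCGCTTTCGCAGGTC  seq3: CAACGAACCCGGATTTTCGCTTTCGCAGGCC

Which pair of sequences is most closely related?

seq1 and seq3

seq1–seq2: 8/31 differ, p = 0.258, d = 0.316.
seq1–seq3: 4/31 differ, p = 0.129, d = 0.142.
seq2–seq3: 5/31 differ, p = 0.161, d = 0.182.
The smallest distance is between seq1 and seq3.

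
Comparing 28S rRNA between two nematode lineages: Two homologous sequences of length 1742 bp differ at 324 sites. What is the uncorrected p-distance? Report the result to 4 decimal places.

0.1860

p = 324/1742 = 0.185993… ≈ 0.1860 (to 4 d.p.).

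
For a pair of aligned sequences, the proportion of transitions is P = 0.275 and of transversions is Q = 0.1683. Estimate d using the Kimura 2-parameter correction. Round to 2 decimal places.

0.74

Under the Kimura two-parameter model, d = −½ ln(1 − 2P − Q) − ¼ ln(1 − 2Q).
1 − 2P − Q = 0.2817, giving −½ ln(0.2817) = 0.633456.
1 − 2Q = 0.6634, giving −¼ ln(0.6634) = 0.102594.
d = 0.633456 + 0.102594 = 0.736050.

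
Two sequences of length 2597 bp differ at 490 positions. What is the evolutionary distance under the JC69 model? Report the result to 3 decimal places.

0.217

p = 490/2597 ≈ 0.188679.
d = −(3/4) ln(1 − 4p/3) = −0.75 ln(1 − 0.251572) = −0.75 ln(0.748428)
  = −0.75 × (-0.289780) = 0.217335 substitutions/site.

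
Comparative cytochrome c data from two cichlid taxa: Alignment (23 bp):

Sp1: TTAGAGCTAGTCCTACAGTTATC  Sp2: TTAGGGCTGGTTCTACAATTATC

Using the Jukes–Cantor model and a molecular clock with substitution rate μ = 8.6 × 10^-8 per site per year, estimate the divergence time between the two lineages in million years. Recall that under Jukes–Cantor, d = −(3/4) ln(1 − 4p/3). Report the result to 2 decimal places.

1.15

The sequences differ at 4 of 23 sites (5, 9, 12, 18), so p = 4/23 ≈ 0.173913.
d = −(3/4) ln(1 − 4p/3) = −0.75 ln(1 − 0.231884) = −0.75 ln(0.768116)
  = −0.75 × (-0.263815) = 0.197861 substitutions/site.
Under a molecular clock d = 2μt, so t = d/(2μ) = 0.197861 / (2 × 8.6 × 10^-8) = 1.15 million years.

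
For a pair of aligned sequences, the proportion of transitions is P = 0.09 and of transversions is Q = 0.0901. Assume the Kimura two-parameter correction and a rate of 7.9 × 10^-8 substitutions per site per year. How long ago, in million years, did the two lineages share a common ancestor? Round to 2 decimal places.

1.31

Under the Kimura two-parameter model, d = −½ ln(1 − 2P − Q) − ¼ ln(1 − 2Q).
1 − 2P − Q = 0.7299, giving −½ ln(0.7299) = 0.157424.
1 − 2Q = 0.8198, giving −¼ ln(0.8198) = 0.049674.
d = 0.157424 + 0.049674 = 0.207098.
Under a molecular clock d = 2μt, so t = d/(2μ) = 0.207098 / (2 × 7.9 × 10^-8) = 1.31 million years.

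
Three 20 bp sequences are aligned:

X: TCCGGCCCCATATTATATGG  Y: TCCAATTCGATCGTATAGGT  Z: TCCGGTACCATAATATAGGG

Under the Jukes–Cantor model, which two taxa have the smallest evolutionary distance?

X and Z

X–Y: 9/20 differ, p = 0.450, d = 0.687.
X–Z: 4/20 differ, p = 0.200, d = 0.233.
Y–Z: 7/20 differ, p = 0.350, d = 0.471.
The smallest distance is between X and Z.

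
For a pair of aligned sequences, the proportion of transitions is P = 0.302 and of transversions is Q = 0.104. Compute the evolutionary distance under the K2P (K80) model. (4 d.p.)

Under the Kimura two-parameter model, d = −½ ln(1 − 2P − Q) − ¼ ln(1 − 2Q).
1 − 2P − Q = 0.292, giving −½ ln(0.292) = 0.615501.
1 − 2Q = 0.792, giving −¼ ln(0.792) = 0.058298.
d = 0.615501 + 0.058298 = 0.673799.

0.6738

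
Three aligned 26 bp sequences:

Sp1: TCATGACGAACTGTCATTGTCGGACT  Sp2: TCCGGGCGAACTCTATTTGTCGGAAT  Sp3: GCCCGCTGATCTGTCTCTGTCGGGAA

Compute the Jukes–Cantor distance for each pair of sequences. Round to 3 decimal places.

d(Sp1,Sp2) = 0.334, d(Sp1,Sp3) = 0.623, d(Sp2,Sp3) = 0.539

Sp1–Sp2: 7/26 sites differ → p ≈ 0.269231, d = −0.75 ln(1 − 0.358975) = 0.333515 ≈ 0.334.
Sp1–Sp3: 11/26 sites differ → p ≈ 0.423077, d = −0.75 ln(1 − 0.564103) = 0.622762 ≈ 0.623.
Sp2–Sp3: 10/26 sites differ → p ≈ 0.384615, d = −0.75 ln(1 − 0.51282) = 0.539341 ≈ 0.539.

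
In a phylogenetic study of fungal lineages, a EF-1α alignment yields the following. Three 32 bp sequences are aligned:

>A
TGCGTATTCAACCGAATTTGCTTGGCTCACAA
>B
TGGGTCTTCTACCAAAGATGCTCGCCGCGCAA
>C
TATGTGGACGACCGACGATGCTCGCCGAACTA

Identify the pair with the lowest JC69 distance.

A and B

A–B: 10/32 differ, p = 0.313, d = 0.404.
A–C: 14/32 differ, p = 0.438, d = 0.657.
B–C: 11/32 differ, p = 0.344, d = 0.460.
The smallest distance is between A and B.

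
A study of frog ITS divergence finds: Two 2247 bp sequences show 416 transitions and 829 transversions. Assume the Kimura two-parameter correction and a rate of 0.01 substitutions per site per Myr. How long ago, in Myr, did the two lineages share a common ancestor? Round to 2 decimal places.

P = 416/2247 ≈ 0.185136 and Q = 829/2247 ≈ 0.368936.
Under the Kimura two-parameter model, d = −½ ln(1 − 2P − Q) − ¼ ln(1 − 2Q).
1 − 2P − Q = 0.260792, giving −½ ln(0.260792) = 0.672016.
1 − 2Q = 0.262128, giving −¼ ln(0.262128) = 0.334731.
d = 0.672016 + 0.334731 = 1.006747.
Under a molecular clock d = 2μt, so t = d/(2μ) = 1.006747 / (2 × 0.01) = 50.34 Myr.

50.34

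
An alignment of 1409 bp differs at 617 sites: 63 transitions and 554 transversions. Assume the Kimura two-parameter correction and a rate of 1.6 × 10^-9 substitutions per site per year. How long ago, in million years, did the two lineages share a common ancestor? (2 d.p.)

223.55

P = 63/1409 ≈ 0.044713 and Q = 554/1409 ≈ 0.393187.
Under the Kimura two-parameter model, d = −½ ln(1 − 2P − Q) − ¼ ln(1 − 2Q).
1 − 2P − Q = 0.517387, giving −½ ln(0.517387) = 0.329482.
1 − 2Q = 0.213626, giving −¼ ln(0.213626) = 0.385882.
d = 0.329482 + 0.385882 = 0.715364.
Under a molecular clock d = 2μt, so t = d/(2μ) = 0.715364 / (2 × 1.6 × 10^-9) = 223.55 million years.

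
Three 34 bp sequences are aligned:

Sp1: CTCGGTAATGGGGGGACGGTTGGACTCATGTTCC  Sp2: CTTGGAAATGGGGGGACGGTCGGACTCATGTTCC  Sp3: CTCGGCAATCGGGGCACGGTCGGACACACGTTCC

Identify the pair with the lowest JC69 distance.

Sp1–Sp2: 3/34 differ, p = 0.088, d = 0.094.
Sp1–Sp3: 6/34 differ, p = 0.176, d = 0.201.
Sp2–Sp3: 6/34 differ, p = 0.176, d = 0.201.
The smallest distance is between Sp1 and Sp2.

Sp1 and Sp2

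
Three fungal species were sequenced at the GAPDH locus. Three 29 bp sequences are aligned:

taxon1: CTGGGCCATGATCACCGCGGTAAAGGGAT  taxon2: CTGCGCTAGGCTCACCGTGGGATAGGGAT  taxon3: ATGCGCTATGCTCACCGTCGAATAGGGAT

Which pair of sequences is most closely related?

taxon2 and taxon3

taxon1–taxon2: 7/29 differ, p = 0.241, d = 0.291.
taxon1–taxon3: 8/29 differ, p = 0.276, d = 0.344.
taxon2–taxon3: 4/29 differ, p = 0.138, d = 0.152.
The smallest distance is between taxon2 and taxon3.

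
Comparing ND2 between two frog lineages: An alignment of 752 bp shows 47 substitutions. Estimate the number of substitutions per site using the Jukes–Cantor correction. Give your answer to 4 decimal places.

p = 47/752 = 0.0625.
d = −(3/4) ln(1 − 4p/3) = −0.75 ln(1 − 0.083333) = −0.75 ln(0.916667)
  = −0.75 × (-0.087011) = 0.065258 substitutions/site.

0.0653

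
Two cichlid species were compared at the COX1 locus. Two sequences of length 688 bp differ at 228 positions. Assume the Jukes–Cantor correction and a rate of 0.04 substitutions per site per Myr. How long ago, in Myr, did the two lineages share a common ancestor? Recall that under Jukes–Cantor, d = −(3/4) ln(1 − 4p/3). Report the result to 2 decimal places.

5.47

p = 228/688 ≈ 0.331395.
d = −(3/4) ln(1 − 4p/3) = −0.75 ln(1 − 0.44186) = −0.75 ln(0.55814)
  = −0.75 × (-0.583145) = 0.437359 substitutions/site.
Under a molecular clock d = 2μt, so t = d/(2μ) = 0.437359 / (2 × 0.04) = 5.47 Myr.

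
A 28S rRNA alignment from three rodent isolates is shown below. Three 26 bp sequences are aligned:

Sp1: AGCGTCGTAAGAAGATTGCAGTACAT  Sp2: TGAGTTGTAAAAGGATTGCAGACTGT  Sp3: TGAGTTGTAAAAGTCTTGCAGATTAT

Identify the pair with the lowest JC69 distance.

Sp1–Sp2: 9/26 differ, p = 0.346, d = 0.464.
Sp1–Sp3: 10/26 differ, p = 0.385, d = 0.539.
Sp2–Sp3: 4/26 differ, p = 0.154, d = 0.172.
The smallest distance is between Sp2 and Sp3.

Sp2 and Sp3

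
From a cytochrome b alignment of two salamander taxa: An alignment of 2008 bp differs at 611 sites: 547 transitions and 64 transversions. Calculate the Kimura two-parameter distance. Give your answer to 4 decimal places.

0.4463

P = 547/2008 ≈ 0.27241 and Q = 64/2008 ≈ 0.031873.
Under the Kimura two-parameter model, d = −½ ln(1 − 2P − Q) − ¼ ln(1 − 2Q).
1 − 2P − Q = 0.423307, giving −½ ln(0.423307) = 0.429829.
1 − 2Q = 0.936254, giving −¼ ln(0.936254) = 0.016467.
d = 0.429829 + 0.016467 = 0.446296.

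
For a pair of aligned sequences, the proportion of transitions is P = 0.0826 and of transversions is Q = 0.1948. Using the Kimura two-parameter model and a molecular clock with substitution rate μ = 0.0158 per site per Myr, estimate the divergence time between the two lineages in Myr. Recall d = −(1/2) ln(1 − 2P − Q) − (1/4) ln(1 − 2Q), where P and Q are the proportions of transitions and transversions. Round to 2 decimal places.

Under the Kimura two-parameter model, d = −½ ln(1 − 2P − Q) − ¼ ln(1 − 2Q).
1 − 2P − Q = 0.64, giving −½ ln(0.64) = 0.223144.
1 − 2Q = 0.6104, giving −¼ ln(0.6104) = 0.123410.
d = 0.223144 + 0.123410 = 0.346554.
Under a molecular clock d = 2μt, so t = d/(2μ) = 0.346554 / (2 × 0.0158) = 10.97 Myr.

10.97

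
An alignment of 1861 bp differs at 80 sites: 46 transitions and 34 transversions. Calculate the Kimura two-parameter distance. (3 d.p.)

0.044

P = 46/1861 ≈ 0.024718 and Q = 34/1861 ≈ 0.01827.
Under the Kimura two-parameter model, d = −½ ln(1 − 2P − Q) − ¼ ln(1 − 2Q).
1 − 2P − Q = 0.932294, giving −½ ln(0.932294) = 0.035054.
1 − 2Q = 0.96346, giving −¼ ln(0.96346) = 0.009306.
d = 0.035054 + 0.009306 = 0.044360.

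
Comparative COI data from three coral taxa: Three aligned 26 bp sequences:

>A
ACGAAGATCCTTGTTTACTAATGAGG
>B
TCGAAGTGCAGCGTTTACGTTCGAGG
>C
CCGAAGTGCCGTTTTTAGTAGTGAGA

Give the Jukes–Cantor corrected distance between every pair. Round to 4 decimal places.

d(A,B) = 0.5393, d(A,C) = 0.3961, d(B,C) = 0.5393

A–B: 10/26 sites differ → p ≈ 0.384615, d = −0.75 ln(1 − 0.51282) = 0.539341 ≈ 0.5393.
A–C: 8/26 sites differ → p ≈ 0.307692, d = −0.75 ln(1 − 0.410256) = 0.396050 ≈ 0.3961.
B–C: 10/26 sites differ → p ≈ 0.384615, d = −0.75 ln(1 − 0.51282) = 0.539341 ≈ 0.5393.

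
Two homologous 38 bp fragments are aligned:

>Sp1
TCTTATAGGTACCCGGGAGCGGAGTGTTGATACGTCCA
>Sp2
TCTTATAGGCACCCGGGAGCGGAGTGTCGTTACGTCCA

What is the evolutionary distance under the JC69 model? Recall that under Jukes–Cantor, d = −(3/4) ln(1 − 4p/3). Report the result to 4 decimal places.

0.0834

The sequences differ at 3 of 38 sites (10, 28, 30), so p = 3/38 ≈ 0.078947.
d = −(3/4) ln(1 − 4p/3) = −0.75 ln(1 − 0.105263) = −0.75 ln(0.894737)
  = −0.75 × (-0.111225) = 0.083419 substitutions/site.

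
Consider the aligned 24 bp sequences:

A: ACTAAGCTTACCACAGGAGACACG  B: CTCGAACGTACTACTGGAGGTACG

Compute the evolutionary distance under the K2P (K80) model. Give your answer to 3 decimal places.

Of 24 sites, 7 differences are transitions and 3 are transversions, so P = 7/24 ≈ 0.291667 and Q = 3/24 = 0.125.
Under the Kimura two-parameter model, d = −½ ln(1 − 2P − Q) − ¼ ln(1 − 2Q).
1 − 2P − Q = 0.291666, giving −½ ln(0.291666) = 0.616073.
1 − 2Q = 0.75, giving −¼ ln(0.75) = 0.071921.
d = 0.616073 + 0.071921 = 0.687994.

0.688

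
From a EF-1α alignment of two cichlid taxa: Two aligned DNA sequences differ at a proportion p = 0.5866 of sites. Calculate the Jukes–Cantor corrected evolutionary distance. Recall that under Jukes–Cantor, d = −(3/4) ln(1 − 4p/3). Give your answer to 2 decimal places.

d = −(3/4) ln(1 − 4p/3) = −0.75 ln(1 − 0.782133) = −0.75 ln(0.217867)
  = −0.75 × (-1.523870) = 1.142903 substitutions/site.

1.14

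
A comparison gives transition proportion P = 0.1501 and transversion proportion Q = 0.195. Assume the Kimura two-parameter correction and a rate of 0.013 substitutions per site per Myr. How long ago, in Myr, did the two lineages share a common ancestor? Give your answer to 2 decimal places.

17.90

Under the Kimura two-parameter model, d = −½ ln(1 − 2P − Q) − ¼ ln(1 − 2Q).
1 − 2P − Q = 0.5048, giving −½ ln(0.5048) = 0.341796.
1 − 2Q = 0.61, giving −¼ ln(0.61) = 0.123574.
d = 0.341796 + 0.123574 = 0.465370.
Under a molecular clock d = 2μt, so t = d/(2μ) = 0.465370 / (2 × 0.013) = 17.90 Myr.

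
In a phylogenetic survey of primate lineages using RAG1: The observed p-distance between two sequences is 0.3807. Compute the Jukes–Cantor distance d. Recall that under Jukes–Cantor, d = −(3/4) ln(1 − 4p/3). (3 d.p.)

d = −(3/4) ln(1 − 4p/3) = −0.75 ln(1 − 0.5076) = −0.75 ln(0.4924)
  = −0.75 × (-0.708464) = 0.531348 substitutions/site.

0.531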